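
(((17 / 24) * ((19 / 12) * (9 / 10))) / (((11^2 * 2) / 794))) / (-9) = -128231 / 348480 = -0.37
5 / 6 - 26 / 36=1 / 9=0.11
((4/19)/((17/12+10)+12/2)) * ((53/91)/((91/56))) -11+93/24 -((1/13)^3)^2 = -7643086191661/1073366478184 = -7.12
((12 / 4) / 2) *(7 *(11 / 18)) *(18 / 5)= 231 / 10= 23.10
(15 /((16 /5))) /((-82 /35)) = -2625 /1312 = -2.00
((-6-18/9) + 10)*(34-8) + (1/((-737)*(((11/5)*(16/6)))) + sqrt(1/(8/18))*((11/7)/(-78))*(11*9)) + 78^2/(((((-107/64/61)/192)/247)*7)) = -135672758286814175/90214696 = -1503887551.61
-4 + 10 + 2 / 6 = 19 / 3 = 6.33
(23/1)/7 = 23/7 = 3.29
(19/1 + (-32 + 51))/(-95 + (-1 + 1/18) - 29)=-684/2249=-0.30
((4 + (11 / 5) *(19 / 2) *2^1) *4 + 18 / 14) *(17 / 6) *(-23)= -2524687 / 210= -12022.32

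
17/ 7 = 2.43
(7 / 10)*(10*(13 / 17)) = 91 / 17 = 5.35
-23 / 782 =-1 / 34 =-0.03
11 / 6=1.83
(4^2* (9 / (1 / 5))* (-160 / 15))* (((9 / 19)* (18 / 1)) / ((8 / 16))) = -2488320 / 19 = -130964.21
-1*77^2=-5929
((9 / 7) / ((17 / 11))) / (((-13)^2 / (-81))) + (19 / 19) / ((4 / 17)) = 309811 / 80444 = 3.85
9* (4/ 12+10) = 93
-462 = -462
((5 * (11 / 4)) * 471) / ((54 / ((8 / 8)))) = 8635 / 72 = 119.93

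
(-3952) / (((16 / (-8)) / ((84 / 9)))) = 55328 / 3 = 18442.67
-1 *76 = -76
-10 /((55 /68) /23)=-3128 /11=-284.36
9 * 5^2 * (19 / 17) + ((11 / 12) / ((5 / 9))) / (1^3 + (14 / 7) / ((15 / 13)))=702783 / 2788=252.07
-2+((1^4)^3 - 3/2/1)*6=-5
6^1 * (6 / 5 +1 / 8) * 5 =159 / 4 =39.75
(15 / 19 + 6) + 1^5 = 148 / 19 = 7.79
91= 91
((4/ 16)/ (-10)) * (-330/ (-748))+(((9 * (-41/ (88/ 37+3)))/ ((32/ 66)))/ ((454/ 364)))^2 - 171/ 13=371120289129191985/ 28862245395776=12858.33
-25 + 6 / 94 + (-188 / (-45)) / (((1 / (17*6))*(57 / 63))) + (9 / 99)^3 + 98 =3233267003 / 5942915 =544.05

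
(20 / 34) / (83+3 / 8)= 80 / 11339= 0.01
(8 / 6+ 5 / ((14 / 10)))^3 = 1092727 / 9261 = 117.99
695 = 695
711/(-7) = -711/7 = -101.57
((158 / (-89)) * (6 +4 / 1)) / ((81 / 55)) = -86900 / 7209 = -12.05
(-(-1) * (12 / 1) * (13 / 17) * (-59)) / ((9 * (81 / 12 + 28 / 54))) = -110448 / 13345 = -8.28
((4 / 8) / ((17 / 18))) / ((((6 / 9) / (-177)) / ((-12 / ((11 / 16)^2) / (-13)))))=-7340544 / 26741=-274.51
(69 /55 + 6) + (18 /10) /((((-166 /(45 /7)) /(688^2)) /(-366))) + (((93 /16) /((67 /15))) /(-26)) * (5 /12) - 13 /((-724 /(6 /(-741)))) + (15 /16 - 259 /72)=1331614909077960415567 /110266002887040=12076386.87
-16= -16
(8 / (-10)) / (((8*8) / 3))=-3 / 80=-0.04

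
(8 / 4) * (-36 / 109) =-72 / 109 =-0.66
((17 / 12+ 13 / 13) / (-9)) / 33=-29 / 3564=-0.01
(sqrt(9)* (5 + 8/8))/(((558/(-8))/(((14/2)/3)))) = -56/93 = -0.60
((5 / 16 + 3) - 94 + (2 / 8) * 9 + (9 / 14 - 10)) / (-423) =1217 / 5264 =0.23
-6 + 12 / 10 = -24 / 5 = -4.80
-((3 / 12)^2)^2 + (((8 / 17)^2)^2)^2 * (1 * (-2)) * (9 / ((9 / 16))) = -0.08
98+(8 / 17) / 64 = 13329 / 136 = 98.01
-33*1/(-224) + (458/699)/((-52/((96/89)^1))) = 8075437/60386144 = 0.13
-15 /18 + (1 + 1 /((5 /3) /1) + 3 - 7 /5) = 71 /30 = 2.37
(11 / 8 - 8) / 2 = -53 / 16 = -3.31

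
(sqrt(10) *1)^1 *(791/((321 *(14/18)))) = 339 *sqrt(10)/107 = 10.02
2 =2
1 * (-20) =-20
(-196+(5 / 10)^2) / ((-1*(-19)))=-783 / 76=-10.30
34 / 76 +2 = 93 / 38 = 2.45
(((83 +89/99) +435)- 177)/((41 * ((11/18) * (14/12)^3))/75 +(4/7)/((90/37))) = 446.68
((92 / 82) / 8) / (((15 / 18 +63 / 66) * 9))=253 / 29028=0.01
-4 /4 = -1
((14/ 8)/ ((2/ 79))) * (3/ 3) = 553/ 8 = 69.12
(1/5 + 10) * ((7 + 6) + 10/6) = 748/5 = 149.60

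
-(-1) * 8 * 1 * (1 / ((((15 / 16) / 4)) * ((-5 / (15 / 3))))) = -512 / 15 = -34.13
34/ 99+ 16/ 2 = 826/ 99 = 8.34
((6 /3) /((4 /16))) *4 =32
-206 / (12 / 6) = -103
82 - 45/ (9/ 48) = -158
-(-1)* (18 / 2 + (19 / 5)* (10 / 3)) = 65 / 3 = 21.67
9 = 9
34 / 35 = 0.97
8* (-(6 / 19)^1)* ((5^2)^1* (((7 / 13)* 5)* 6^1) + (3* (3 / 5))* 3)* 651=-673059.15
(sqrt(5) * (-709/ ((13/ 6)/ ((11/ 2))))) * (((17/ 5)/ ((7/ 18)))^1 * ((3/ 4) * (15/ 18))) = -3579741 * sqrt(5)/ 364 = -21990.51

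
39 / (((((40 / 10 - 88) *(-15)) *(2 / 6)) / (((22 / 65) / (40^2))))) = 11 / 560000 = 0.00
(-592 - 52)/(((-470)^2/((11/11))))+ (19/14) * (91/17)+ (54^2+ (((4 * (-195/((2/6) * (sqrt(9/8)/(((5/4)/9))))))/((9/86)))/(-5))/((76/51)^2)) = 807755 * sqrt(2)/4332+ 5488862501/1877650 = 3186.96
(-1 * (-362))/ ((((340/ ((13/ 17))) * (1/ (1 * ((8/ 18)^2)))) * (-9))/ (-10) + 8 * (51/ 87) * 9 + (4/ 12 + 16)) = 3275376/ 18858919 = 0.17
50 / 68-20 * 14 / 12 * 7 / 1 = -16585 / 102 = -162.60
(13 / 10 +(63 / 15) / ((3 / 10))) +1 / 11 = 1693 / 110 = 15.39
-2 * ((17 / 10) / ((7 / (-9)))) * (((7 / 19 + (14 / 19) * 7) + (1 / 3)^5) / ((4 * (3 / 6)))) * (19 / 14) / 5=217039 / 66150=3.28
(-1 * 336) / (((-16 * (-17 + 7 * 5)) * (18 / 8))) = 14 / 27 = 0.52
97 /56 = 1.73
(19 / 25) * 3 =57 / 25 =2.28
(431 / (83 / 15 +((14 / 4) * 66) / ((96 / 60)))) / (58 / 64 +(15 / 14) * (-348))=-11585280 / 1498789513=-0.01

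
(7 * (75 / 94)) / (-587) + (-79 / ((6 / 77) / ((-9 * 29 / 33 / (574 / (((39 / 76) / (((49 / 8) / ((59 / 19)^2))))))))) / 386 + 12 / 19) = 0.65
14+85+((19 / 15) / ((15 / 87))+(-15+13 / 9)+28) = 27178 / 225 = 120.79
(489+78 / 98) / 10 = 2400 / 49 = 48.98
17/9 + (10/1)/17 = 379/153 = 2.48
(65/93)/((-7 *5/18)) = -78/217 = -0.36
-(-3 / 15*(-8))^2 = -64 / 25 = -2.56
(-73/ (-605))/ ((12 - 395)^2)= 73/ 88746845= 0.00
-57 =-57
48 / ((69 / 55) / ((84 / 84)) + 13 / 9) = 2970 / 167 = 17.78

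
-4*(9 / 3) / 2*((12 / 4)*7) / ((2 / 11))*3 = -2079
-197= -197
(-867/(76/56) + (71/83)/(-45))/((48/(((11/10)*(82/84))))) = -20446887329/1430654400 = -14.29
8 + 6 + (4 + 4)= 22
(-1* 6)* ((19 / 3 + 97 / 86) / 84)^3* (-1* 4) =20796875 / 1236492864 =0.02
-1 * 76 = -76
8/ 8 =1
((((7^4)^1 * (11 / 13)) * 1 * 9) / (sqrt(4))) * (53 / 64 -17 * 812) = -209984009697 / 1664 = -126192313.52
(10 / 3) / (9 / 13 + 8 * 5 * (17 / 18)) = 390 / 4501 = 0.09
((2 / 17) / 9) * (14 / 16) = 7 / 612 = 0.01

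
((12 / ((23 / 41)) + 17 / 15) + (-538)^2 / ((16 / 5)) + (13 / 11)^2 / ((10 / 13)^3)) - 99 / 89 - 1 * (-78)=90553.73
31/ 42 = 0.74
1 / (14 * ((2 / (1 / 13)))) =1 / 364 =0.00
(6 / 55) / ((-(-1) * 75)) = 2 / 1375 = 0.00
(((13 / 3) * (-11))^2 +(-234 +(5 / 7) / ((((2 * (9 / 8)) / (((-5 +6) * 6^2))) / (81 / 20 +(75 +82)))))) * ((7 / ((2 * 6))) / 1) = 244357 / 108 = 2262.56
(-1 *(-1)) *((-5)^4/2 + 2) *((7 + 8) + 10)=15725/2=7862.50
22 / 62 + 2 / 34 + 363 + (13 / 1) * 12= 273731 / 527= 519.41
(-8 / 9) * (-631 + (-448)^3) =719328184 / 9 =79925353.78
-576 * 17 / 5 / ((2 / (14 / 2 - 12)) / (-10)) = -48960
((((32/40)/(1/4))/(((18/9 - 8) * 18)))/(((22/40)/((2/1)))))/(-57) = 32/16929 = 0.00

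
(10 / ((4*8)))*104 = 65 / 2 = 32.50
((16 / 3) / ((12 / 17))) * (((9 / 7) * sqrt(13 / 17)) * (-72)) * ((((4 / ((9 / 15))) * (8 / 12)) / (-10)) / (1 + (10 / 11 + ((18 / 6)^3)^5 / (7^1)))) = 352 * sqrt(221) / 39459531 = 0.00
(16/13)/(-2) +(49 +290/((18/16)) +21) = 38278/117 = 327.16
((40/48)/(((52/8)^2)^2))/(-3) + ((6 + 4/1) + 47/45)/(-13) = -1092109/1285245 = -0.85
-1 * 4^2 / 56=-2 / 7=-0.29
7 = 7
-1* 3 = -3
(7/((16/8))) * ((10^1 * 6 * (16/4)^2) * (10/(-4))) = -8400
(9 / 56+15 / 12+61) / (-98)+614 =3366137 / 5488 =613.36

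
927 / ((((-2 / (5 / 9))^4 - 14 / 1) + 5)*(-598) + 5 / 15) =-1738125 / 178235069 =-0.01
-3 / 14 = -0.21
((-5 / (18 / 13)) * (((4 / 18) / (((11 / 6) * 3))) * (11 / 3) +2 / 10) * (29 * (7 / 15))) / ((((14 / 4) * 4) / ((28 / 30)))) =-124033 / 109350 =-1.13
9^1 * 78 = 702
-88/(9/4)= -352/9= -39.11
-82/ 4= -41/ 2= -20.50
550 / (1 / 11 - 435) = -3025 / 2392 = -1.26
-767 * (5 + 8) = -9971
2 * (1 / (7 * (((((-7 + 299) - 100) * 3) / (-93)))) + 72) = 96737 / 672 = 143.95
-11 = -11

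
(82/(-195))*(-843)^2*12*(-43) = 154199899.94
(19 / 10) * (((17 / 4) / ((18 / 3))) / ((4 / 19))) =6137 / 960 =6.39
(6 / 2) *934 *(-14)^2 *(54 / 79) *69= 2046289392 / 79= 25902397.37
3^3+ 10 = 37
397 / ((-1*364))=-397 / 364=-1.09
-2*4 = -8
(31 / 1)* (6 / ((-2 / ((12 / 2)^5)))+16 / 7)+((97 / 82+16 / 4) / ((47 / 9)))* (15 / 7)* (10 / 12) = -39015333815 / 53956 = -723095.37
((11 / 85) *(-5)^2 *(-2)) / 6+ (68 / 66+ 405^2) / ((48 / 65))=5981180155 / 26928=222117.50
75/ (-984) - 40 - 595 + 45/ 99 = -2289715/ 3608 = -634.62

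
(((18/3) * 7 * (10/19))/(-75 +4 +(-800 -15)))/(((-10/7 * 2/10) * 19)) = 735/159923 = 0.00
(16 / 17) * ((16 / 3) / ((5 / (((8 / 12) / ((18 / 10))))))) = 512 / 1377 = 0.37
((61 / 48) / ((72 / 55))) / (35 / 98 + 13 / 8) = 23485 / 47952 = 0.49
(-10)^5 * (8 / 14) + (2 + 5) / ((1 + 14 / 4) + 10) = -11599902 / 203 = -57142.37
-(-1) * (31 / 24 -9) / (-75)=37 / 360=0.10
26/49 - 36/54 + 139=20413/147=138.86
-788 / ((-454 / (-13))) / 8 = -2561 / 908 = -2.82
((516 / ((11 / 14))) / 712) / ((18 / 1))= 301 / 5874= 0.05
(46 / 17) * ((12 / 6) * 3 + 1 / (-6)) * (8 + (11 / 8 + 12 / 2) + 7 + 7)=189175 / 408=463.66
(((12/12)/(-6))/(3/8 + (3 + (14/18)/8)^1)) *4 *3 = -72/125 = -0.58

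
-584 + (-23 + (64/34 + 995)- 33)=6067/17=356.88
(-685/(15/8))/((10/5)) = -548/3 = -182.67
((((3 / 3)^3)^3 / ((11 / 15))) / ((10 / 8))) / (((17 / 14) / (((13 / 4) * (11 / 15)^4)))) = 242242 / 286875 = 0.84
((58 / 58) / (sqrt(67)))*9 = 9*sqrt(67) / 67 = 1.10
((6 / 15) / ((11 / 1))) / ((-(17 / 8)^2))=-128 / 15895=-0.01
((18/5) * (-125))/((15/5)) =-150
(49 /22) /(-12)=-49 /264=-0.19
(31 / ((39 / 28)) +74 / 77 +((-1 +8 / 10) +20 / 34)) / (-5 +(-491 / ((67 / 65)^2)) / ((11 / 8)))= -27048330341 / 390834737475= -0.07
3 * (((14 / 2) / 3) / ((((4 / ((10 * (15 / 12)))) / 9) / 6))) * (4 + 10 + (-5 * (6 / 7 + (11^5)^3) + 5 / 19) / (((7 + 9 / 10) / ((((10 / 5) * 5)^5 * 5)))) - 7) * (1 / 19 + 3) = -4766717441823614994254888.00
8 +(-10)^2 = 108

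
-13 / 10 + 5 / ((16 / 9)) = 121 / 80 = 1.51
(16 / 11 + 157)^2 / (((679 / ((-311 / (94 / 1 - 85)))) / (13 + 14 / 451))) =-88139443581 / 5293387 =-16650.86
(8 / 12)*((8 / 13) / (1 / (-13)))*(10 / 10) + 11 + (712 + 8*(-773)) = -16399 / 3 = -5466.33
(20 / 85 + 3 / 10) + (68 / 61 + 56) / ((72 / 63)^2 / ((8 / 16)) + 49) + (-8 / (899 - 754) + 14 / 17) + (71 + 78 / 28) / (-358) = 4200968461153 / 1905928702020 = 2.20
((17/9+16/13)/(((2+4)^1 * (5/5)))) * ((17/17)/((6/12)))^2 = 730/351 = 2.08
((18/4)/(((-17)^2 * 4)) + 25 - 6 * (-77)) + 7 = 1142137/2312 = 494.00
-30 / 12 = -5 / 2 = -2.50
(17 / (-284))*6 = -51 / 142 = -0.36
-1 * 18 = -18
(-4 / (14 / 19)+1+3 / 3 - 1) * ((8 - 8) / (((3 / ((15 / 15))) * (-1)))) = 0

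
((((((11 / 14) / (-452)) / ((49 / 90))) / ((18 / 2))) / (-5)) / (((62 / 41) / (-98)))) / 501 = -451 / 49140084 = -0.00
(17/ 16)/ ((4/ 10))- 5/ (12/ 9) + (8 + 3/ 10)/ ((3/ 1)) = 803/ 480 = 1.67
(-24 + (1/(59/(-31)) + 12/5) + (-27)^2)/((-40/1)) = -26066/1475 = -17.67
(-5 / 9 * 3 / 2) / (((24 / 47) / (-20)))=1175 / 36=32.64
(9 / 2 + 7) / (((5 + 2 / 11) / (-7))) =-1771 / 114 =-15.54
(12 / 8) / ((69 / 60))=30 / 23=1.30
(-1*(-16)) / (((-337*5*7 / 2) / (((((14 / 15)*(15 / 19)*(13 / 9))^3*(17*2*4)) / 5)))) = -3748046848 / 42126777675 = -0.09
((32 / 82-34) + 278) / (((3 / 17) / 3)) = 170340 / 41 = 4154.63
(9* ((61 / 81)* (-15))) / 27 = -305 / 81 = -3.77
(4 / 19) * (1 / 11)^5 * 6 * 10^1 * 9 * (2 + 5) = 15120 / 3059969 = 0.00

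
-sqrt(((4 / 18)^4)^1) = -4 / 81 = -0.05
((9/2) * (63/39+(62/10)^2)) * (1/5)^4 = 58581/203125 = 0.29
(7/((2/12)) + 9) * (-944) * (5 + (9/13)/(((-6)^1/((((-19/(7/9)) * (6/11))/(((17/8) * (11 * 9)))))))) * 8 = -21235536768/11011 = -1928574.77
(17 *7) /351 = 119 /351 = 0.34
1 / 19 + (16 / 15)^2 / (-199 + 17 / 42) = 29341 / 625575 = 0.05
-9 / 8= -1.12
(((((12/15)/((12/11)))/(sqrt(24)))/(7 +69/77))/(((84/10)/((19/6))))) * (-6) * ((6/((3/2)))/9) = -121 * sqrt(6)/15552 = -0.02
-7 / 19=-0.37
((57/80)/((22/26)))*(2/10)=741/4400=0.17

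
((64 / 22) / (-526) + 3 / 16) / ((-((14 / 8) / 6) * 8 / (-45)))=1137105 / 324016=3.51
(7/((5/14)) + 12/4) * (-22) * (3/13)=-7458/65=-114.74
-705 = -705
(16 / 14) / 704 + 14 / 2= 4313 / 616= 7.00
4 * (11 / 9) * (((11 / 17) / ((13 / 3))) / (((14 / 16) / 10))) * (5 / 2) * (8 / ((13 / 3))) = 774400 / 20111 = 38.51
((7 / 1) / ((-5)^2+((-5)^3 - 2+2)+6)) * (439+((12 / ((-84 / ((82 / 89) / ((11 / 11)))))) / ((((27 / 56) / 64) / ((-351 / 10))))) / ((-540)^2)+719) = -32870396321 / 381175875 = -86.23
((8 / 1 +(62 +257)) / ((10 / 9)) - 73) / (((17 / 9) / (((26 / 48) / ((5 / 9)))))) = 776763 / 6800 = 114.23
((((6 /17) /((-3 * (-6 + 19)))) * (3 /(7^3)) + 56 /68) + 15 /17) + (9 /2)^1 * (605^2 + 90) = 249773796715 /151606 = 1647519.21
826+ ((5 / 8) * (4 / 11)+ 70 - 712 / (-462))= 414769 / 462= 897.77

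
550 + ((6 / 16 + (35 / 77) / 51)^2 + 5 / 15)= 11087861977 / 20142144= 550.48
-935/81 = -11.54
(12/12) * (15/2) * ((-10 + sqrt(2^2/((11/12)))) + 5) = -75/2 + 30 * sqrt(33)/11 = -21.83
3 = 3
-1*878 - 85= -963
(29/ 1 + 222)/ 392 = 251/ 392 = 0.64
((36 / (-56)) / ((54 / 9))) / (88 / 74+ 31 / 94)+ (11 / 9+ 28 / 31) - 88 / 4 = -45730537 / 2292822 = -19.95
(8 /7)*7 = 8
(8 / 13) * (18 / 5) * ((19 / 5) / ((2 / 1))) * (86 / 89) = 117648 / 28925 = 4.07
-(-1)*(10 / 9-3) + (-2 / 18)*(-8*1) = -1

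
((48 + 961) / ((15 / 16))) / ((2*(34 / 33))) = 44396 / 85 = 522.31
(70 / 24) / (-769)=-35 / 9228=-0.00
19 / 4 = 4.75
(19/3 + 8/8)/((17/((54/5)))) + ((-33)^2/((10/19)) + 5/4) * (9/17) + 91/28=93838/85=1103.98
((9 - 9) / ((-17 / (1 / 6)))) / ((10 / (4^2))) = 0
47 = 47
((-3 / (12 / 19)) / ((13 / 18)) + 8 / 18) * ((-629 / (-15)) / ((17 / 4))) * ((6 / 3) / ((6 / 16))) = -339808 / 1053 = -322.70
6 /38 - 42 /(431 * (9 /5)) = 2549 /24567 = 0.10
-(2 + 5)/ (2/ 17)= -119/ 2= -59.50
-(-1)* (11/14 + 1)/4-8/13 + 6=4245/728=5.83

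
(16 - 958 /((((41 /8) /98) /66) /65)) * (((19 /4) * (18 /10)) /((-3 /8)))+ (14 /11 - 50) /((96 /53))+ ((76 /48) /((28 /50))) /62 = 14028654582030307 /7829360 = 1791800936.73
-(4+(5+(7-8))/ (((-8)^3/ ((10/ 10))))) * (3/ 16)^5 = -0.00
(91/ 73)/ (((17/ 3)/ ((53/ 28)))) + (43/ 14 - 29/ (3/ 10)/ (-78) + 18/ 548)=2651198497/ 556975692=4.76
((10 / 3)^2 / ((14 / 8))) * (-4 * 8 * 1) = -12800 / 63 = -203.17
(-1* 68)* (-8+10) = -136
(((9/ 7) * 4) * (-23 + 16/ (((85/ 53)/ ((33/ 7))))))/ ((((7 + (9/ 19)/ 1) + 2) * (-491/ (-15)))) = 815043/ 2045015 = 0.40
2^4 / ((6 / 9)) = 24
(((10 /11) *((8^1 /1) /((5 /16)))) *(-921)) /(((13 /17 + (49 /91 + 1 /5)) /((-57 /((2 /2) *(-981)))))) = -1650039040 /1991539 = -828.52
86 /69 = 1.25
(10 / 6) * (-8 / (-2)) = 20 / 3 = 6.67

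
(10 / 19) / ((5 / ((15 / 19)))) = 30 / 361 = 0.08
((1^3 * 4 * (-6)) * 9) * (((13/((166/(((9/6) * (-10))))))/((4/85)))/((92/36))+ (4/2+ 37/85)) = 1583.84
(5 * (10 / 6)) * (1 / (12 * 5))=5 / 36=0.14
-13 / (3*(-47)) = 0.09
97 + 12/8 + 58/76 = 1886/19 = 99.26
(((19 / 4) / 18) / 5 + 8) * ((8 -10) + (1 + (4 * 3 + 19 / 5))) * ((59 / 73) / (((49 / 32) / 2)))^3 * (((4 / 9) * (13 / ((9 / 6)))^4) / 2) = 1319499689985933574144 / 7507007795937825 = 175769.06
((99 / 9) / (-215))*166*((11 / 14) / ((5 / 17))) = -170731 / 7525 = -22.69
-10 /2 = -5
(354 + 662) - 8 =1008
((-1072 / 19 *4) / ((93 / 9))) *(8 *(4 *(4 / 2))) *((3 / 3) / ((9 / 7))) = -1921024 / 1767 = -1087.17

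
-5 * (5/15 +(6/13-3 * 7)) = 3940/39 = 101.03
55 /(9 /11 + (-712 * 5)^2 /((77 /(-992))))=-0.00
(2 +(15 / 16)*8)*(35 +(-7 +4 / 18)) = 2413 / 9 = 268.11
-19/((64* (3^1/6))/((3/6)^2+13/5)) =-1083/640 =-1.69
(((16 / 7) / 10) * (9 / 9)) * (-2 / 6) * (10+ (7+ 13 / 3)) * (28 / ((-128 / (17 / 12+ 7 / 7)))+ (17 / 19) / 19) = 53404 / 68229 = 0.78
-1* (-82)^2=-6724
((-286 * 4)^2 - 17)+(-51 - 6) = 1308662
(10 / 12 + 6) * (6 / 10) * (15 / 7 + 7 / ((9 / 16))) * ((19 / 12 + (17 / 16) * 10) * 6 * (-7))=-11039947 / 360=-30666.52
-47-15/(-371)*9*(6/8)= -69343/1484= -46.73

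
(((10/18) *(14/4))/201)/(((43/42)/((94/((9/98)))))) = 2256940/233361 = 9.67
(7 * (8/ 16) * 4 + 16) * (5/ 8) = 75/ 4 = 18.75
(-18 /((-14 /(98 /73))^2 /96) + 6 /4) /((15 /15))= -153357 /10658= -14.39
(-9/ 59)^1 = -9/ 59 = -0.15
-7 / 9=-0.78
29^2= 841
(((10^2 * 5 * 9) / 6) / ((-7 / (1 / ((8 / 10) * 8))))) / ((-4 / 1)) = 1875 / 448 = 4.19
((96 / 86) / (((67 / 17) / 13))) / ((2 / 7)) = 12.89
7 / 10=0.70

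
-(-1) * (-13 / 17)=-13 / 17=-0.76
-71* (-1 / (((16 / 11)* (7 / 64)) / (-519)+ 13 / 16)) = 87.42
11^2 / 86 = 121 / 86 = 1.41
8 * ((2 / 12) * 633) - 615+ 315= 544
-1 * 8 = -8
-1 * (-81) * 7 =567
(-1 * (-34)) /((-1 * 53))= -34 /53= -0.64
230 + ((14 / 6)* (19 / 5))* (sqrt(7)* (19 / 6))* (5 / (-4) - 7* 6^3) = 230 - 15295931* sqrt(7) / 360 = -112184.53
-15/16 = -0.94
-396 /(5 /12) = -4752 /5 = -950.40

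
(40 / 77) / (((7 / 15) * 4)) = 150 / 539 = 0.28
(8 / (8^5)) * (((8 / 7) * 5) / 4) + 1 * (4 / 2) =28677 / 14336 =2.00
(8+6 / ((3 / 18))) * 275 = 12100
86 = 86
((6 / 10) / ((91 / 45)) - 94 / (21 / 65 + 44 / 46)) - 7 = -13955160 / 174083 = -80.16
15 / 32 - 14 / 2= -209 / 32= -6.53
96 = 96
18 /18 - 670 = -669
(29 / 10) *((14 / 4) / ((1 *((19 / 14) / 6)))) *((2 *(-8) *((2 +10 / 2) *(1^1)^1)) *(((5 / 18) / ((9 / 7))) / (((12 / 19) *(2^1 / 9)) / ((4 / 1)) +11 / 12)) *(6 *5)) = -3183040 / 93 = -34226.24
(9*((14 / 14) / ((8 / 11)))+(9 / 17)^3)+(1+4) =688739 / 39304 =17.52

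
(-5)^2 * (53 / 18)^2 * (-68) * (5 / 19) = -5969125 / 1539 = -3878.57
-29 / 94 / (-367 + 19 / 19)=29 / 34404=0.00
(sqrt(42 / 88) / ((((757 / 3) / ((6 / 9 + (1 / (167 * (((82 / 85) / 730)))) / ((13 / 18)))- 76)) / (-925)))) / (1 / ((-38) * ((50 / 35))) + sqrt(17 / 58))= 334.42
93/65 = 1.43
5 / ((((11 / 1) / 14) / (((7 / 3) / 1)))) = 490 / 33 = 14.85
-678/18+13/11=-1204/33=-36.48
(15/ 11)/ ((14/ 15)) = 225/ 154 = 1.46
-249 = -249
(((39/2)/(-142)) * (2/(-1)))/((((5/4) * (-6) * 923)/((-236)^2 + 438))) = -56134/25205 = -2.23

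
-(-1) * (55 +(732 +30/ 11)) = 8687/ 11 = 789.73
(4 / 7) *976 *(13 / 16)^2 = 10309 / 28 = 368.18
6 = 6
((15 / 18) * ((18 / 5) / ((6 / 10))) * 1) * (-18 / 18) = -5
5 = 5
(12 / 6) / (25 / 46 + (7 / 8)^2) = 2944 / 1927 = 1.53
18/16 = 9/8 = 1.12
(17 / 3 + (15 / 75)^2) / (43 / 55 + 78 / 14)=16478 / 18345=0.90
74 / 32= 37 / 16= 2.31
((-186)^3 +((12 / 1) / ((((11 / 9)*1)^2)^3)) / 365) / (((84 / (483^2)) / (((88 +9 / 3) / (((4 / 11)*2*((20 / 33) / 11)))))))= -3154753492943021064459 / 77730400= -40585838911713.06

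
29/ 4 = 7.25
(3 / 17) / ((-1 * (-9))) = 1 / 51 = 0.02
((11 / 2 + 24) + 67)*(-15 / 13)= -2895 / 26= -111.35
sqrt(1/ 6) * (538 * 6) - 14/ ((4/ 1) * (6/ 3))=1316.08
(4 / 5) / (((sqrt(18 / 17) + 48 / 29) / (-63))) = -110432 / 2225 + 11774 * sqrt(34) / 2225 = -18.78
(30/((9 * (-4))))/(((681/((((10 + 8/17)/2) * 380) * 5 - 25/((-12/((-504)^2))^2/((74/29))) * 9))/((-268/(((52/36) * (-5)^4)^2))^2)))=132815850649279988256/3901721278076171875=34.04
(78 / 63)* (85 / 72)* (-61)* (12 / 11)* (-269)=26164.42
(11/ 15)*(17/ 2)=187/ 30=6.23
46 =46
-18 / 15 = -1.20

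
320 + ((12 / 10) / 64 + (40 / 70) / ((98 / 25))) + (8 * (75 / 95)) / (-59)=19690089509 / 61520480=320.06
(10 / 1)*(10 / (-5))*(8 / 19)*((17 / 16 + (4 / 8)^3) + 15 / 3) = -990 / 19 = -52.11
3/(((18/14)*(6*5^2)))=7/450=0.02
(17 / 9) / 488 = 17 / 4392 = 0.00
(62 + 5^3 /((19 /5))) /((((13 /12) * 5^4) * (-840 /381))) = -686943 /10806250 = -0.06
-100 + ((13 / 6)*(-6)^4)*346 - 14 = 971454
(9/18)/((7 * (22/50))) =25/154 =0.16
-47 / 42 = -1.12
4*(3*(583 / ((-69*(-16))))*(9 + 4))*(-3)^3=-204633 / 92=-2224.27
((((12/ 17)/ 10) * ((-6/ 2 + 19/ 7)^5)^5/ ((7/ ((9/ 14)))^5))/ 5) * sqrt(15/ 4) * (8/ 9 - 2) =41278242816 * sqrt(15)/ 32199588842581506443030998205155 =0.00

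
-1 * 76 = -76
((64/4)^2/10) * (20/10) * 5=256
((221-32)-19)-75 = 95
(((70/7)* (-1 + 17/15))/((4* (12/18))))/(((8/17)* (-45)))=-17/720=-0.02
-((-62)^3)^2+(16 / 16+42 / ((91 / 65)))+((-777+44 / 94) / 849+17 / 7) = -56800235551.49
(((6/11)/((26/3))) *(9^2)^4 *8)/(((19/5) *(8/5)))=9685512225/2717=3564781.83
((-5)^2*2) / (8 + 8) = 25 / 8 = 3.12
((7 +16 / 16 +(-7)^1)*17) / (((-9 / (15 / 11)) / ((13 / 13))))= -85 / 33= -2.58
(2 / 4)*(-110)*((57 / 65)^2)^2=-116116011 / 3570125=-32.52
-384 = -384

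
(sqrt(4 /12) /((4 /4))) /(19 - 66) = -sqrt(3) /141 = -0.01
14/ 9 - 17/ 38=379/ 342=1.11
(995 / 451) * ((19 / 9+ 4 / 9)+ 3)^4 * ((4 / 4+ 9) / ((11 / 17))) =1057187500000 / 32549121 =32479.76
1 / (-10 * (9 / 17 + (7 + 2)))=-17 / 1620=-0.01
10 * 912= 9120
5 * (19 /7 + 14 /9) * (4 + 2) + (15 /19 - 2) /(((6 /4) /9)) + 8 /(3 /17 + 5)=537115 /4389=122.38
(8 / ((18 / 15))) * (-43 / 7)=-860 / 21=-40.95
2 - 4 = -2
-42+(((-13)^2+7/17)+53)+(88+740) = 17143/17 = 1008.41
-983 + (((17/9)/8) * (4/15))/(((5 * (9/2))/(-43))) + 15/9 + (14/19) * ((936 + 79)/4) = -183405703/230850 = -794.48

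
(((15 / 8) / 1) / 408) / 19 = 5 / 20672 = 0.00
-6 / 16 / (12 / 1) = -1 / 32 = -0.03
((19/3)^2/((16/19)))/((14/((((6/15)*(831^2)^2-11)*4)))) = 6541764318205433/2520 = 2595938221510.09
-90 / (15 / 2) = -12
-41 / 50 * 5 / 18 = -41 / 180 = -0.23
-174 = -174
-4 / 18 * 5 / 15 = -2 / 27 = -0.07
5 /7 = 0.71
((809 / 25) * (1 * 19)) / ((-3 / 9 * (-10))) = 46113 / 250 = 184.45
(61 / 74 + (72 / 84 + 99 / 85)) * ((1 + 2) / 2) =375951 / 88060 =4.27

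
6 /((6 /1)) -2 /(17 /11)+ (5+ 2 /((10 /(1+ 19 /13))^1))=5744 /1105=5.20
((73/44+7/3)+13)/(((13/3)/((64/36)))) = 8972/1287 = 6.97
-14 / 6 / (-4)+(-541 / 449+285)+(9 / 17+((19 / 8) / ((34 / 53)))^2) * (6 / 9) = 4880988907 / 16609408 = 293.87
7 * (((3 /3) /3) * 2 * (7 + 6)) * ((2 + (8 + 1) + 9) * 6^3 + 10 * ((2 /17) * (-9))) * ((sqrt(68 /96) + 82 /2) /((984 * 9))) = 185185 * sqrt(102) /75276 + 185185 /153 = 1235.21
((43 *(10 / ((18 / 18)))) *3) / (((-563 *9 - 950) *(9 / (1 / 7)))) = -430 / 126357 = -0.00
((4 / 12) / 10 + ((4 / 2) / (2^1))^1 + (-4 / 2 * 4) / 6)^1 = -0.30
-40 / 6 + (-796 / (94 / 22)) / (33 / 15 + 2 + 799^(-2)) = -93278170 / 1828149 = -51.02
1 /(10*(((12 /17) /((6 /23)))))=17 /460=0.04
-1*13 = -13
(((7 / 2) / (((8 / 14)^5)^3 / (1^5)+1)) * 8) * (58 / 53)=7710039892147432 / 251677668343651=30.63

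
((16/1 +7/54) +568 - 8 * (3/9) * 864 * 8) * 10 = -4818925/27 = -178478.70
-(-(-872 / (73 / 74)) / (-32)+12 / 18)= 11807 / 438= 26.96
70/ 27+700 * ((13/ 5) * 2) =98350/ 27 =3642.59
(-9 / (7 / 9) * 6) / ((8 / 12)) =-729 / 7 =-104.14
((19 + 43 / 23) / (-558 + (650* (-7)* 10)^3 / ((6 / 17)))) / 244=-180 / 561669435032424311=-0.00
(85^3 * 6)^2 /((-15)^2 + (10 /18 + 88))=3594013031250 /83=43301361822.29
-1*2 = -2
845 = 845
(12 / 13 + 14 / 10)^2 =22801 / 4225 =5.40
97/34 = 2.85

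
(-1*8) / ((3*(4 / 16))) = -32 / 3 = -10.67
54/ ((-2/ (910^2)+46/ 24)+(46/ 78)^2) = 402456600/ 16876807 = 23.85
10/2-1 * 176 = -171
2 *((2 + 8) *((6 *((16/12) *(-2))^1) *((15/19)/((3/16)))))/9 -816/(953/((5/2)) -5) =-285680/1881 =-151.88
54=54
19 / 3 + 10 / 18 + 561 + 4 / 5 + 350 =41341 / 45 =918.69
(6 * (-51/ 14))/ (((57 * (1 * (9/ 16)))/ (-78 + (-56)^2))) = -831776/ 399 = -2084.65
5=5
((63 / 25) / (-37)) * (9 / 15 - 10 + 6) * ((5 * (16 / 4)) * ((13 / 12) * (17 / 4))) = 78897 / 3700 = 21.32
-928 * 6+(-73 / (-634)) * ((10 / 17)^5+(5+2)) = -5011521387057 / 900189338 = -5567.19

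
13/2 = 6.50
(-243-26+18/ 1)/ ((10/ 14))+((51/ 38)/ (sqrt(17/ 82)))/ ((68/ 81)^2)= -1757/ 5+19683 * sqrt(1394)/ 175712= -347.22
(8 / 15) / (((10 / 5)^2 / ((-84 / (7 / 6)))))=-48 / 5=-9.60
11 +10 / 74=412 / 37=11.14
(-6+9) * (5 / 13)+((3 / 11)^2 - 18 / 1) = -16.77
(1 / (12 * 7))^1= 1 / 84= 0.01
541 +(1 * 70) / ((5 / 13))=723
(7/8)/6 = 7/48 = 0.15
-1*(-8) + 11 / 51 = 419 / 51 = 8.22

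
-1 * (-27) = 27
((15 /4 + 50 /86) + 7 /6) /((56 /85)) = 8.35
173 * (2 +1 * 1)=519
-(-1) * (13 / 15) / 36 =13 / 540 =0.02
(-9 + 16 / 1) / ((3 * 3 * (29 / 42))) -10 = -772 / 87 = -8.87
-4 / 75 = -0.05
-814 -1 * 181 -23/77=-76638/77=-995.30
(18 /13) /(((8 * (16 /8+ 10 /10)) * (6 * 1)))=1 /104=0.01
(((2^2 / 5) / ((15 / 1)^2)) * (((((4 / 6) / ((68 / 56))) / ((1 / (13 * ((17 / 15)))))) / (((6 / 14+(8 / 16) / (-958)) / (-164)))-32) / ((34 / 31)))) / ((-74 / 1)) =25076203552 / 182811380625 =0.14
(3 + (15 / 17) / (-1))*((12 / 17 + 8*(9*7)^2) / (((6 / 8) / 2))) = 51820416 / 289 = 179309.40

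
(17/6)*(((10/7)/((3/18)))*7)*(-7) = -1190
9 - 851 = -842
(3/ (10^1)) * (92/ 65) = 138/ 325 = 0.42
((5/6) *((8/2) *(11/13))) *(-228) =-8360/13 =-643.08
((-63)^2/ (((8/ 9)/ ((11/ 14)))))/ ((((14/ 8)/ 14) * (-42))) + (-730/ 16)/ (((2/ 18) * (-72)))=-42403/ 64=-662.55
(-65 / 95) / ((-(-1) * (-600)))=13 / 11400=0.00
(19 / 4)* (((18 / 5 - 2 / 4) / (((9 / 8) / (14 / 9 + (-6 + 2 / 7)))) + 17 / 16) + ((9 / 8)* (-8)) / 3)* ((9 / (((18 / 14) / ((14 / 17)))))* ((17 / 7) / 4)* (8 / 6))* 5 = -11546167 / 7776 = -1484.85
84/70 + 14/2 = 41/5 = 8.20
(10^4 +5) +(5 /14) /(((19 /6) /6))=1330755 /133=10005.68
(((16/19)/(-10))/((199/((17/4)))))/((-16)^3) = 17/38717440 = 0.00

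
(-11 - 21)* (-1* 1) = 32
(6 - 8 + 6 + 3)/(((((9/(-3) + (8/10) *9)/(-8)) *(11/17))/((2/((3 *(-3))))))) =1360/297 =4.58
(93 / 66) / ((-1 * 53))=-31 / 1166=-0.03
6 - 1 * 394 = -388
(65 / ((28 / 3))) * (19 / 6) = 1235 / 56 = 22.05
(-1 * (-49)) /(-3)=-49 /3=-16.33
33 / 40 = 0.82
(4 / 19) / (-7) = -4 / 133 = -0.03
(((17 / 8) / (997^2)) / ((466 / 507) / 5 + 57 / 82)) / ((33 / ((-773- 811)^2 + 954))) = 739154019825 / 3995472851986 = 0.18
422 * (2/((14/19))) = 8018/7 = 1145.43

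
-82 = -82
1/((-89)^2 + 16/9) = 9/71305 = 0.00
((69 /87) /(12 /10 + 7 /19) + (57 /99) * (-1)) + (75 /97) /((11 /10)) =795712 /1257411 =0.63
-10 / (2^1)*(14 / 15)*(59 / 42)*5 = -295 / 9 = -32.78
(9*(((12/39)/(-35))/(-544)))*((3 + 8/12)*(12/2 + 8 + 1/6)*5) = 55/1456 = 0.04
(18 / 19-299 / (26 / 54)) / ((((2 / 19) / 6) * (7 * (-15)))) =1683 / 5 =336.60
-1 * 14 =-14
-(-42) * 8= 336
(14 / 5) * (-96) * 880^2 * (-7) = 1457111040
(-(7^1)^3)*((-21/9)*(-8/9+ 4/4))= 2401/27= 88.93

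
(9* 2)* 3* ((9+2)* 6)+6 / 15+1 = 17827 / 5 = 3565.40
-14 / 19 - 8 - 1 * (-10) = 24 / 19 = 1.26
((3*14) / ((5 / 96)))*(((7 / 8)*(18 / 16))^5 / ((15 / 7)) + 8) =2851717568301 / 419430400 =6799.02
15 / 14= 1.07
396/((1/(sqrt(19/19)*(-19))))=-7524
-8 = -8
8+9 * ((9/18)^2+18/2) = 365/4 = 91.25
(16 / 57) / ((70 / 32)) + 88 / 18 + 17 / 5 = 8.42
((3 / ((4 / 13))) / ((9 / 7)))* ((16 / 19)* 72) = 8736 / 19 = 459.79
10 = 10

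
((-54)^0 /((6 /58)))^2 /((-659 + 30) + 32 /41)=-34481 /231813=-0.15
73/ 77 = 0.95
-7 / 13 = -0.54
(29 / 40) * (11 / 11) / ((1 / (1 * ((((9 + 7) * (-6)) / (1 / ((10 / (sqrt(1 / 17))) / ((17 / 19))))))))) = -13224 * sqrt(17) / 17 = -3207.29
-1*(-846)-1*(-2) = 848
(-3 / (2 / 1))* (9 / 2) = -27 / 4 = -6.75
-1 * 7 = -7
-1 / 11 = -0.09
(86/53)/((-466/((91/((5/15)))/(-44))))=11739/543356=0.02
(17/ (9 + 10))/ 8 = 17/ 152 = 0.11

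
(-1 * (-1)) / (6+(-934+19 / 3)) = -3 / 2765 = -0.00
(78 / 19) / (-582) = -13 / 1843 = -0.01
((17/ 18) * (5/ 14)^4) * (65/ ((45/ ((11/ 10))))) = 0.02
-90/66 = -15/11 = -1.36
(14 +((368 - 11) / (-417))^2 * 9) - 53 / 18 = 6138961 / 347778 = 17.65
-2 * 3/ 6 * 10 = -10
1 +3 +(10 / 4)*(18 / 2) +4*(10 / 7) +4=507 / 14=36.21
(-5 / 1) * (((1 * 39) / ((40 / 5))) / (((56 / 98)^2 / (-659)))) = 6296745 / 128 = 49193.32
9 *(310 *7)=19530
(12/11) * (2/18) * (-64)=-256/33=-7.76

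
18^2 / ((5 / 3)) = 972 / 5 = 194.40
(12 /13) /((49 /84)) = 144 /91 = 1.58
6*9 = 54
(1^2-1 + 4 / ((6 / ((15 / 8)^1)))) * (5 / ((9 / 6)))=25 / 6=4.17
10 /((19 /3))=30 /19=1.58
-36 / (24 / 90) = -135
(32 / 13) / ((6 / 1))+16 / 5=3.61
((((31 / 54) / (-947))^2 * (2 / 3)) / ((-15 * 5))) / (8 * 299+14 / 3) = -961 / 705095001238500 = -0.00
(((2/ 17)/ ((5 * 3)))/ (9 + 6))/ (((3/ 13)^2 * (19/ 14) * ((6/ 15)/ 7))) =16562/ 130815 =0.13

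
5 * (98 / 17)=490 / 17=28.82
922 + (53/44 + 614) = 67637/44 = 1537.20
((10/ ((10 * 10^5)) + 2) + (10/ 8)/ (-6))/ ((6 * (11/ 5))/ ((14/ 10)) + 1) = 3762521/ 21900000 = 0.17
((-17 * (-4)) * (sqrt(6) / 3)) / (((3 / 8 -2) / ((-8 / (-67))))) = -4352 * sqrt(6) / 2613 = -4.08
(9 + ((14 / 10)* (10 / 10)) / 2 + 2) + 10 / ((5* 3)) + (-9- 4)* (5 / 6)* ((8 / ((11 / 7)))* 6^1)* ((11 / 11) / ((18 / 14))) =-242557 / 990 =-245.01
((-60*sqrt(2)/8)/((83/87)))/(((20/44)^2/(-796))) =12569238*sqrt(2)/415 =42832.74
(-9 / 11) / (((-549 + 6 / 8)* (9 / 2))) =8 / 24123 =0.00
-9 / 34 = -0.26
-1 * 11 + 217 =206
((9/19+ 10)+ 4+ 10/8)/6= 2.62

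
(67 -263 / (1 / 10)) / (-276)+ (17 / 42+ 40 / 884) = 1385701 / 142324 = 9.74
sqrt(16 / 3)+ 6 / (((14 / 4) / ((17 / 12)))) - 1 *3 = -4 / 7+ 4 *sqrt(3) / 3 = 1.74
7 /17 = 0.41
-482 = -482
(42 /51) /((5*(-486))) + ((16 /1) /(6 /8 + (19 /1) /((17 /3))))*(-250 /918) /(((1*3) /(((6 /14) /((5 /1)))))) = -137519 /4482135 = -0.03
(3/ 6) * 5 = 5/ 2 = 2.50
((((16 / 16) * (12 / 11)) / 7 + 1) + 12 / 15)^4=321499206081 / 21970650625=14.63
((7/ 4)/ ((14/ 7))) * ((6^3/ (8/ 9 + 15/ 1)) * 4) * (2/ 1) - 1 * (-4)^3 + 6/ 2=23189/ 143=162.16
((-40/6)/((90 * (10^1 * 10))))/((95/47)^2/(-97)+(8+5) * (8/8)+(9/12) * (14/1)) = -214273/6785627175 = -0.00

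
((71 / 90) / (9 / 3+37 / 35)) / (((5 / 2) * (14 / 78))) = 13 / 30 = 0.43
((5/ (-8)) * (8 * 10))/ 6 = -25/ 3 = -8.33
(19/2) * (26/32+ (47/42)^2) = 276811/14112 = 19.62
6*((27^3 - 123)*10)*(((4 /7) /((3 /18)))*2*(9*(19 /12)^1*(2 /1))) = 1605484800 /7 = 229354971.43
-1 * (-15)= 15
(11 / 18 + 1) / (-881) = -29 / 15858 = -0.00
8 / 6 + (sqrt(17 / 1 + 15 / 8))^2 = 485 / 24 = 20.21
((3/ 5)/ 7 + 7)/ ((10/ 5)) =124/ 35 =3.54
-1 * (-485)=485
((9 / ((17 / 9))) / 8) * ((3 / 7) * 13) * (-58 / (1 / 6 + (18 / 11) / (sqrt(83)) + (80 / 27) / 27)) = -270298515766851 / 224273600138 + 9639796607298 * sqrt(83) / 112136800069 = -422.04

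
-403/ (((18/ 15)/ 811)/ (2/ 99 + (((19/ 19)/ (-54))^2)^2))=-3087883866535/ 561201696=-5502.27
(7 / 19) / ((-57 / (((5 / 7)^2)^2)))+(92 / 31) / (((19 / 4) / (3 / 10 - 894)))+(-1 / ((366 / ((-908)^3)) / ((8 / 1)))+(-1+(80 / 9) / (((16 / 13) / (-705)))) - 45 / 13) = 746867922248219656 / 45659112135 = 16357478.00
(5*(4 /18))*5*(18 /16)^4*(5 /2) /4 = 91125 /16384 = 5.56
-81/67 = -1.21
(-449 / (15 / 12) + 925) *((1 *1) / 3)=943 / 5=188.60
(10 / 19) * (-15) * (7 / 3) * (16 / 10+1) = -910 / 19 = -47.89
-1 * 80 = -80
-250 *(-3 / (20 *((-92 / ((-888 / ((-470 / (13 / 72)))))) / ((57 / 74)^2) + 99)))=-1055925 / 10011398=-0.11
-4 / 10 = -2 / 5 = -0.40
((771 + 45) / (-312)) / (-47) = 34 / 611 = 0.06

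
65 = 65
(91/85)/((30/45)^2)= 819/340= 2.41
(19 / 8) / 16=19 / 128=0.15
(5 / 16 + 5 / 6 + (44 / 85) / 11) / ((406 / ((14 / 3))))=4867 / 354960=0.01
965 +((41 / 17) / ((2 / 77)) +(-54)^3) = -5317809 / 34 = -156406.15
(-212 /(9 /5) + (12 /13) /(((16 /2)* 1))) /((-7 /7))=27533 /234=117.66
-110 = -110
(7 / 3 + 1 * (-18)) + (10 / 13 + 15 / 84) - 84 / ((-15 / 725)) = 4417447 / 1092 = 4045.28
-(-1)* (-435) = -435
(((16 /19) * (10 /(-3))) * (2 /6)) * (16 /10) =-256 /171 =-1.50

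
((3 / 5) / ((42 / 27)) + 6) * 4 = 894 / 35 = 25.54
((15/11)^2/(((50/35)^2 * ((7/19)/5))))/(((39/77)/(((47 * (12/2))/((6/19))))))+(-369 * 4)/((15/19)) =57006669/2860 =19932.40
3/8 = 0.38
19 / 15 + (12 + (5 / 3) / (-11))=2164 / 165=13.12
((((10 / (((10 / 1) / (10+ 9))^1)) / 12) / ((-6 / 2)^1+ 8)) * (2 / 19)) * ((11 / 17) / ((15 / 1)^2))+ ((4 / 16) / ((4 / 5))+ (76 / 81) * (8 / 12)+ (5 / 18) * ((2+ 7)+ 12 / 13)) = 396813671 / 107406000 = 3.69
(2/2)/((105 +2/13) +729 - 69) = 13/9947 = 0.00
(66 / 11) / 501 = 2 / 167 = 0.01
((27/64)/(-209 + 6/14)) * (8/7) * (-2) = 27/5840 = 0.00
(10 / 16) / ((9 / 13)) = 65 / 72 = 0.90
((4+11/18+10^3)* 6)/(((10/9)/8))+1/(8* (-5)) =1735967/40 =43399.18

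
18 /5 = 3.60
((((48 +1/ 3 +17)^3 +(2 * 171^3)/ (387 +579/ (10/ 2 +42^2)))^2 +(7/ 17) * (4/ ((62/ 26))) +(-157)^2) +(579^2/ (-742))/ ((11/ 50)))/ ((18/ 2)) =1898159822694335891952151387115/ 184016445569968120263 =10315164043.16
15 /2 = 7.50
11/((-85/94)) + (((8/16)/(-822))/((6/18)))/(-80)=-1813219/149056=-12.16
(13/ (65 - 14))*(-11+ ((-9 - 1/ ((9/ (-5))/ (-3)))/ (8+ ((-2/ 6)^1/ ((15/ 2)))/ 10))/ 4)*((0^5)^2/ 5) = 0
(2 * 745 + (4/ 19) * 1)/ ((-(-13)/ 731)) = 1592118/ 19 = 83795.68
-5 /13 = -0.38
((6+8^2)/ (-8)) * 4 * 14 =-490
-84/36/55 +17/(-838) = -8671/138270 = -0.06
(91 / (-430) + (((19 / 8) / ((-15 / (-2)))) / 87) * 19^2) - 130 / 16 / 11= 0.36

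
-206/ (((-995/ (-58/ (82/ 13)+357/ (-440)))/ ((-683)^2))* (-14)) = 8673547065739/ 125648600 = 69030.19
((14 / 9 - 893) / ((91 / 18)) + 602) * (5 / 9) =21520 / 91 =236.48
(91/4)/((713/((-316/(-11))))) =7189/7843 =0.92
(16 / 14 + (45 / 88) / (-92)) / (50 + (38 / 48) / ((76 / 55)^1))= 0.02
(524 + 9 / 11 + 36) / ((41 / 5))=30845 / 451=68.39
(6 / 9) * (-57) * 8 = -304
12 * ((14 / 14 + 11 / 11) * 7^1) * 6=1008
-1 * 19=-19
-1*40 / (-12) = 10 / 3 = 3.33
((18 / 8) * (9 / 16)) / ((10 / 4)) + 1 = 241 / 160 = 1.51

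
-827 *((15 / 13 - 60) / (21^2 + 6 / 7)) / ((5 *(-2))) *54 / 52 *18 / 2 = -71743077 / 696956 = -102.94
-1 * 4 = -4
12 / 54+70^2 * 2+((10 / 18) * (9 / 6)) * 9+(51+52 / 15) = 887597 / 90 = 9862.19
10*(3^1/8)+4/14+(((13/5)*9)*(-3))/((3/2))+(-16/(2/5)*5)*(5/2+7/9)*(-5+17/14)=3073117/1260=2438.98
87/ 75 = 29/ 25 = 1.16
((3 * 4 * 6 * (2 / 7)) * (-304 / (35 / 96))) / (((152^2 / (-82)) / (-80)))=-4534272 / 931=-4870.32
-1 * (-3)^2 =-9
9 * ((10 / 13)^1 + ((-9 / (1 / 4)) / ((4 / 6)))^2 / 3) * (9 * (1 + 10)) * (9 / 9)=11267586 / 13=866737.38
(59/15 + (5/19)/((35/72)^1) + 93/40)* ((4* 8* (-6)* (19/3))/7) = -868184/735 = -1181.20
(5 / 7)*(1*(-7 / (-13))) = 5 / 13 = 0.38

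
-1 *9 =-9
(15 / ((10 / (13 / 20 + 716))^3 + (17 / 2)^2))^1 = 0.21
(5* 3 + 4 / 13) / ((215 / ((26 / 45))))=398 / 9675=0.04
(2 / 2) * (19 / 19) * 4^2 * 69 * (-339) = -374256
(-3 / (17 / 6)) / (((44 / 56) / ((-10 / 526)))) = 1260 / 49181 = 0.03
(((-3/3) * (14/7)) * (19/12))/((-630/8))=38/945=0.04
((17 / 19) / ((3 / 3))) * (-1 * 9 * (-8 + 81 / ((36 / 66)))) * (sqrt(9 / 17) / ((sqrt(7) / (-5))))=37935 * sqrt(119) / 266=1555.72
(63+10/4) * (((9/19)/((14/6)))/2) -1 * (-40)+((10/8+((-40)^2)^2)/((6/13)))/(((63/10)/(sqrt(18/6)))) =24817/532+221866775 * sqrt(3)/252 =1524985.25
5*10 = 50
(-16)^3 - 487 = -4583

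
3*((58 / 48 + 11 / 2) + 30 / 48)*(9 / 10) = 99 / 5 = 19.80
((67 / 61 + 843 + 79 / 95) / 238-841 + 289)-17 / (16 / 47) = -6602414803 / 11033680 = -598.39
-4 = -4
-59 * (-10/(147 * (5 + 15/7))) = 59/105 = 0.56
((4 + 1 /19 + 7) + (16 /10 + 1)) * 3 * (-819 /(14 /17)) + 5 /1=-40727.63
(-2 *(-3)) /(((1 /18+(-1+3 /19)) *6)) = -342 /269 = -1.27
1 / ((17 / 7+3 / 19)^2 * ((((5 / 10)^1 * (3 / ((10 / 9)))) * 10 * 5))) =17689 / 7987680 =0.00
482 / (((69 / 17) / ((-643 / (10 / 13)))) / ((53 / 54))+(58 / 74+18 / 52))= 268632079612 / 626988601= 428.45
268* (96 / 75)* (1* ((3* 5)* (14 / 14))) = 25728 / 5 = 5145.60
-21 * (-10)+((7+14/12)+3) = 221.17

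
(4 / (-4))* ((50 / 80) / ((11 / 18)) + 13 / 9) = -977 / 396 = -2.47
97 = 97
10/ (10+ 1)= 10/ 11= 0.91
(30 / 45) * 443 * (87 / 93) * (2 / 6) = 25694 / 279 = 92.09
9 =9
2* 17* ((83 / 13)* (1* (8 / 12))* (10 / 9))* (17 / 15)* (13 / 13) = 191896 / 1053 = 182.24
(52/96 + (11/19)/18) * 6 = 785/228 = 3.44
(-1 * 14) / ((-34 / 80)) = 560 / 17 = 32.94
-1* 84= -84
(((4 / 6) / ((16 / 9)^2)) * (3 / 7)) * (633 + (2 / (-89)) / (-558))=2526111 / 44144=57.22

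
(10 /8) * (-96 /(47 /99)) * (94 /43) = -23760 /43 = -552.56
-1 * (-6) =6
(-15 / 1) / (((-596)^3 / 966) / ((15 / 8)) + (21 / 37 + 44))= 4020975 / 31320945923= 0.00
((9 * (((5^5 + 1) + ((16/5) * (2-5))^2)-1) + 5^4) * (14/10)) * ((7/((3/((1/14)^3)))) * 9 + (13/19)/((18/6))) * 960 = 31158982096/3325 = 9371122.43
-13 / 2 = -6.50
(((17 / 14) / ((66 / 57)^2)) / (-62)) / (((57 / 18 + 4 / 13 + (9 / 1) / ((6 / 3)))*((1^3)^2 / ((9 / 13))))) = -165699 / 130654832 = -0.00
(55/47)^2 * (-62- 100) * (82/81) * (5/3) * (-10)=24805000/6627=3743.02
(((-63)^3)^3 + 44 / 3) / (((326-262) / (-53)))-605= 2485776450939639365 / 192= 12946752348643955.03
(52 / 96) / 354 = 13 / 8496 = 0.00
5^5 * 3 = 9375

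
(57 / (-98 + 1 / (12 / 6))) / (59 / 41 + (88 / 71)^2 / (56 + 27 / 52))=-23082547442 / 57890602185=-0.40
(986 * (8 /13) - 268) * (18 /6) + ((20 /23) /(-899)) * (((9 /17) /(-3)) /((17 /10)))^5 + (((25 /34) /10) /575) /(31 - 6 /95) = 6474479881864050080988997 /6370590230165059425644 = 1016.31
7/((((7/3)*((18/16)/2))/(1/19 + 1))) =320/57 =5.61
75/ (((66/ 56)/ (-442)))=-28127.27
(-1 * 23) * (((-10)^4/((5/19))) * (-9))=7866000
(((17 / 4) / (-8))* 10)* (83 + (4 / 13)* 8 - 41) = -24565 / 104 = -236.20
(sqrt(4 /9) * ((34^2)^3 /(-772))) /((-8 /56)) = 5406815456 /579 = 9338195.95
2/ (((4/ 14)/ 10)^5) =105043750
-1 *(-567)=567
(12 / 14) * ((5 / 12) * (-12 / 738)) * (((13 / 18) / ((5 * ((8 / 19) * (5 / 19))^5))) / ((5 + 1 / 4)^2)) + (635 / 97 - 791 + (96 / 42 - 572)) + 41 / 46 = -132240576236703802403 / 97587409651200000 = -1355.10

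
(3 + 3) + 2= 8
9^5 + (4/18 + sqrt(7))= sqrt(7) + 531443/9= 59051.87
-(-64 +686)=-622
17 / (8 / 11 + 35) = 187 / 393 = 0.48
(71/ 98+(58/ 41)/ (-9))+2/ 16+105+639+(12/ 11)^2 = 13054737925/ 17502408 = 745.88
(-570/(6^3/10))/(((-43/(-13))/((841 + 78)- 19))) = -7180.23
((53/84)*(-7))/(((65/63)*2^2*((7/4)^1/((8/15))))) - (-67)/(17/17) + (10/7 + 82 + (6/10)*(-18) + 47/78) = 1909703/13650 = 139.90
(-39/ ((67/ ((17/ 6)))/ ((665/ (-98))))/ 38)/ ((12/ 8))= 1105/ 5628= 0.20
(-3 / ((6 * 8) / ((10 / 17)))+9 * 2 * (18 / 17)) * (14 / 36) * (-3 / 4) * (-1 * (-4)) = -18109 / 816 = -22.19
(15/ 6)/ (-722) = -5/ 1444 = -0.00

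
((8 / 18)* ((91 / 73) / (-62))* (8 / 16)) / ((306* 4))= -91 / 24929208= -0.00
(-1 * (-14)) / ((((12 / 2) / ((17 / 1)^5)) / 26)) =258413974 / 3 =86137991.33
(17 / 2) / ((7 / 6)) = 51 / 7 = 7.29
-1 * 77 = -77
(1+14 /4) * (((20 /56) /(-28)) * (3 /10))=-0.02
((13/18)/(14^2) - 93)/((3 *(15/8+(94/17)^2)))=-94818299/99255429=-0.96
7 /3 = 2.33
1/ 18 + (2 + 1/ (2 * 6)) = 77/ 36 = 2.14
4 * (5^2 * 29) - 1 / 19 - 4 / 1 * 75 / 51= 934783 / 323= 2894.07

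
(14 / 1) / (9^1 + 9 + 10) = 1 / 2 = 0.50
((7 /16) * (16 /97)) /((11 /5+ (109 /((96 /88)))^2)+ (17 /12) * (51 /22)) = 55440 /7673814433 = 0.00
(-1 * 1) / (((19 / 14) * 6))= -0.12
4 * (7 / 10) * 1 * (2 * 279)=7812 / 5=1562.40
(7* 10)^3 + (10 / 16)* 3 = 2744015 / 8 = 343001.88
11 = 11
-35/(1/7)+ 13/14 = -244.07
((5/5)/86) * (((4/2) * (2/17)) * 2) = 0.01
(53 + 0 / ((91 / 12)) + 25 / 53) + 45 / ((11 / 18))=74104 / 583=127.11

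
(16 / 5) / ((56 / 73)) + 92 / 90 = 1636 / 315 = 5.19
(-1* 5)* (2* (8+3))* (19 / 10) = -209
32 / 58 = 16 / 29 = 0.55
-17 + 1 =-16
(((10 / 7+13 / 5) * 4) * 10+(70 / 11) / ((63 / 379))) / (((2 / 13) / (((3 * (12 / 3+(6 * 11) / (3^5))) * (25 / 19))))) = 7770407450 / 355509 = 21857.13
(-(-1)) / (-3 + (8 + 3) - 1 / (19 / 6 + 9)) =73 / 578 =0.13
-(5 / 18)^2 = -25 / 324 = -0.08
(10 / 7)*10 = 100 / 7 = 14.29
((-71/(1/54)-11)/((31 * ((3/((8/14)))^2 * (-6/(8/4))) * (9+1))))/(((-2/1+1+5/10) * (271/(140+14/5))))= -0.16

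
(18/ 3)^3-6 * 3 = 198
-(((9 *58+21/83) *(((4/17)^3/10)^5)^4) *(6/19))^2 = -108697542435166355569436359450033128005849808474664624148369292839092224/101937534528945131330183363838705648813600565820551680668368901637451383419418325559870883600744427941176989748104523712222415528871587270371301025881669638692983426153659820556640625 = -0.00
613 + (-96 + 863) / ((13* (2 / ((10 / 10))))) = 1285 / 2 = 642.50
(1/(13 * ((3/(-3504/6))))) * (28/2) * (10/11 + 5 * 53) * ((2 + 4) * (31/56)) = -2036700/11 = -185154.55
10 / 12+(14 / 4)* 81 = 853 / 3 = 284.33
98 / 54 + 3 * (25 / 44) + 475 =478.52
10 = 10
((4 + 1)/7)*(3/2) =15/14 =1.07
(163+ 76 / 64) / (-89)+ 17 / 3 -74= -299801 / 4272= -70.18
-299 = -299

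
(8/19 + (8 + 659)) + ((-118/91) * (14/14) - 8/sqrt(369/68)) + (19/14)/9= 662.84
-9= -9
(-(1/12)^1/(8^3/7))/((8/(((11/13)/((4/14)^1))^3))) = -3195731/863895552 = -0.00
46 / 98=23 / 49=0.47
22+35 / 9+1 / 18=467 / 18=25.94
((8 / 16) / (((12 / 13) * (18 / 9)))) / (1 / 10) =65 / 24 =2.71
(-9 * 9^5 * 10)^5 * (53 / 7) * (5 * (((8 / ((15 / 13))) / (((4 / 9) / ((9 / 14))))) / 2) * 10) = -394301358696923516988209670419101500000 / 49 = -8046966504018847285473667000000000000.00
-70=-70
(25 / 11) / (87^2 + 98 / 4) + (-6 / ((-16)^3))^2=211218713 / 700687843328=0.00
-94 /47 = -2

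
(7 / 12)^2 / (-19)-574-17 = -1617025 / 2736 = -591.02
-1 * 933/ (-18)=311/ 6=51.83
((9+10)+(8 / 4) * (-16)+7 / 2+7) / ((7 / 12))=-30 / 7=-4.29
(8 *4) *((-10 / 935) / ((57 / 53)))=-3392 / 10659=-0.32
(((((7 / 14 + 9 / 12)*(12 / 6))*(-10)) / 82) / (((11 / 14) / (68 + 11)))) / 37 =-13825 / 16687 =-0.83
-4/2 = -2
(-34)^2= 1156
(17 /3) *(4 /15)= 68 /45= 1.51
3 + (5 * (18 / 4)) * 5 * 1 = 231 / 2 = 115.50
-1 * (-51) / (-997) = -51 / 997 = -0.05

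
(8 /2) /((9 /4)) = 16 /9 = 1.78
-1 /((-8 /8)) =1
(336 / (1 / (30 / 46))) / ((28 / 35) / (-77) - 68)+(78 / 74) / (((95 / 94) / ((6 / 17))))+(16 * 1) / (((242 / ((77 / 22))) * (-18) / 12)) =-1637334546326 / 544293894045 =-3.01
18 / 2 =9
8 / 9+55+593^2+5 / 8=25322797 / 72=351705.51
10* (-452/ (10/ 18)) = -8136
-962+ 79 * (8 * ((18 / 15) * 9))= 29318 / 5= 5863.60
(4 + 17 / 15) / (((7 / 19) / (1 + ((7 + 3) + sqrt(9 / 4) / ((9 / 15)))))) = 1881 / 10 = 188.10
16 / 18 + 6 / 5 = 94 / 45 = 2.09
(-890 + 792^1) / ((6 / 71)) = -3479 / 3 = -1159.67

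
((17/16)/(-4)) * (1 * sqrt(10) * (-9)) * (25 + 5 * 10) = 11475 * sqrt(10)/64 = 566.99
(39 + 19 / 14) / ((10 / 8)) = 226 / 7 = 32.29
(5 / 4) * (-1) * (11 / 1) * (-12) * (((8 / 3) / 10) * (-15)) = -660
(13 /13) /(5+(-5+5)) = 0.20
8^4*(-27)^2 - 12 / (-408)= 101523457 / 34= 2985984.03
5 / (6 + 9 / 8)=40 / 57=0.70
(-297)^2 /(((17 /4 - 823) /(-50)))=705672 /131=5386.81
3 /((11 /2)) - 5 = -4.45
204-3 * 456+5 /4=-4651 /4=-1162.75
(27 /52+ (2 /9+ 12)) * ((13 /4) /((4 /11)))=65593 /576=113.88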